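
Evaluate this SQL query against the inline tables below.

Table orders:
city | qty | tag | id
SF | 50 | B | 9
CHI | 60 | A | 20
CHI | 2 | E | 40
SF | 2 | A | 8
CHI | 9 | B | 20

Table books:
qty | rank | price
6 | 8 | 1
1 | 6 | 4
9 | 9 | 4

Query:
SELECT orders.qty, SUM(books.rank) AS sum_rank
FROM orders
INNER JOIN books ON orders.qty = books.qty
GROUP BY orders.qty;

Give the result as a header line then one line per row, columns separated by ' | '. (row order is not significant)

== RESULT ==
orders.qty | sum_rank
9 | 9

Derivation:
After JOIN books (1 rows):
orders.city | orders.qty | orders.tag | orders.id | books.qty | books.rank | books.price
CHI | 9 | B | 20 | 9 | 9 | 4
After GROUP BY (1 rows):
orders.qty | sum_rank
9 | 9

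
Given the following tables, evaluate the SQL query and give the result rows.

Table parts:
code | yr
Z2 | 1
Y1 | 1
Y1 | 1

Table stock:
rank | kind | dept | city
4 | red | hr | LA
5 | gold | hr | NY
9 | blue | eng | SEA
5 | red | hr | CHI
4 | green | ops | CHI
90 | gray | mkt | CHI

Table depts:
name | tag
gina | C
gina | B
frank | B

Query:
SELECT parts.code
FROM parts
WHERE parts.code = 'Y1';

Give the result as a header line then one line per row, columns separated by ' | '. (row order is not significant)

After WHERE (2 rows):
parts.code | parts.yr
Y1 | 1
Y1 | 1
After SELECT (2 rows):
parts.code
Y1
Y1

== RESULT ==
parts.code
Y1
Y1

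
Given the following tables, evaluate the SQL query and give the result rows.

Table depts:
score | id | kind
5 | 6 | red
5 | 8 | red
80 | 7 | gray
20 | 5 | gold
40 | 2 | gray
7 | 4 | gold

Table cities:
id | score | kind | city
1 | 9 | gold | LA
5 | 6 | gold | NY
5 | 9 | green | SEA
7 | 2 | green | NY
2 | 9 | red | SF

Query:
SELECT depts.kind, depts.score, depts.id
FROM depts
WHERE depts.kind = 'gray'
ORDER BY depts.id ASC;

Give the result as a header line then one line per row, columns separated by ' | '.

== RESULT ==
depts.kind | depts.score | depts.id
gray | 40 | 2
gray | 80 | 7

Derivation:
After WHERE (2 rows):
depts.score | depts.id | depts.kind
80 | 7 | gray
40 | 2 | gray
After SELECT (2 rows):
depts.kind | depts.score | depts.id
gray | 80 | 7
gray | 40 | 2
After ORDER BY (2 rows):
depts.kind | depts.score | depts.id
gray | 40 | 2
gray | 80 | 7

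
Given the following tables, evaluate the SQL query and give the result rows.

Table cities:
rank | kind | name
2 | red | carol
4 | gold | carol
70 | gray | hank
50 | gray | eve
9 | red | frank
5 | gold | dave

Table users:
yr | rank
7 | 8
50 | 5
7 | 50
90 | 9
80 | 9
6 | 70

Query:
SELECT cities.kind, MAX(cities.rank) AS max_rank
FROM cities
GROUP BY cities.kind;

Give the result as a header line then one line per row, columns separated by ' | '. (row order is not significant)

After GROUP BY (3 rows):
cities.kind | max_rank
red | 9
gold | 5
gray | 70

== RESULT ==
cities.kind | max_rank
red | 9
gold | 5
gray | 70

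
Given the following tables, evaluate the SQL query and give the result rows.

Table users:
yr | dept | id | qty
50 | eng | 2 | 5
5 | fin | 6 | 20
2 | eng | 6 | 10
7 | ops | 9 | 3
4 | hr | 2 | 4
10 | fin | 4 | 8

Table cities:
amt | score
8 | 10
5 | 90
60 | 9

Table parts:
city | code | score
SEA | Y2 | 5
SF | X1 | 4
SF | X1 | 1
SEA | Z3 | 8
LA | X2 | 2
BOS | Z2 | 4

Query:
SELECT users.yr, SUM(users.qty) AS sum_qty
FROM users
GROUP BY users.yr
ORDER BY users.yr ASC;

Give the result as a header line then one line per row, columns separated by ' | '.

== RESULT ==
users.yr | sum_qty
2 | 10
4 | 4
5 | 20
7 | 3
10 | 8
50 | 5

Derivation:
After GROUP BY (6 rows):
users.yr | sum_qty
50 | 5
5 | 20
2 | 10
7 | 3
4 | 4
10 | 8
After ORDER BY (6 rows):
users.yr | sum_qty
2 | 10
4 | 4
5 | 20
7 | 3
10 | 8
50 | 5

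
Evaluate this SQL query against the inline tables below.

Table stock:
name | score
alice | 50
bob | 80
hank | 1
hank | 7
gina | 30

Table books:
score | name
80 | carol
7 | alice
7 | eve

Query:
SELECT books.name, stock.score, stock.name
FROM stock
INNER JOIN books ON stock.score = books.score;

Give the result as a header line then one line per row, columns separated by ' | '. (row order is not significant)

After JOIN books (3 rows):
stock.name | stock.score | books.score | books.name
bob | 80 | 80 | carol
hank | 7 | 7 | alice
hank | 7 | 7 | eve
After SELECT (3 rows):
books.name | stock.score | stock.name
carol | 80 | bob
alice | 7 | hank
eve | 7 | hank

== RESULT ==
books.name | stock.score | stock.name
carol | 80 | bob
alice | 7 | hank
eve | 7 | hank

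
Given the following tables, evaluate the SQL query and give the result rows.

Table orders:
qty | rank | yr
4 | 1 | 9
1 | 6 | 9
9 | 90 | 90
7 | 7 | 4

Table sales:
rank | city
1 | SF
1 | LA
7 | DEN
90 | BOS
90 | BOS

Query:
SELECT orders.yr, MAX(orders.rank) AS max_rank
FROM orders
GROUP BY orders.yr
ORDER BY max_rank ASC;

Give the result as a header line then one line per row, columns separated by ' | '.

After GROUP BY (3 rows):
orders.yr | max_rank
9 | 6
90 | 90
4 | 7
After ORDER BY (3 rows):
orders.yr | max_rank
9 | 6
4 | 7
90 | 90

== RESULT ==
orders.yr | max_rank
9 | 6
4 | 7
90 | 90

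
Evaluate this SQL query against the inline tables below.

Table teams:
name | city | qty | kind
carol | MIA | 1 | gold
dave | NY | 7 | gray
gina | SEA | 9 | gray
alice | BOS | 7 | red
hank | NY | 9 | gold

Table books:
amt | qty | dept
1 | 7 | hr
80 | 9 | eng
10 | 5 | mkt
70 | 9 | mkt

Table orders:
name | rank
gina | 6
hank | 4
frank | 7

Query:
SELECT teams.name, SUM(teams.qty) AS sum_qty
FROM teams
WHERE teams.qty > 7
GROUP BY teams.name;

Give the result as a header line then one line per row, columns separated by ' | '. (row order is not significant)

== RESULT ==
teams.name | sum_qty
gina | 9
hank | 9

Derivation:
After WHERE (2 rows):
teams.name | teams.city | teams.qty | teams.kind
gina | SEA | 9 | gray
hank | NY | 9 | gold
After GROUP BY (2 rows):
teams.name | sum_qty
gina | 9
hank | 9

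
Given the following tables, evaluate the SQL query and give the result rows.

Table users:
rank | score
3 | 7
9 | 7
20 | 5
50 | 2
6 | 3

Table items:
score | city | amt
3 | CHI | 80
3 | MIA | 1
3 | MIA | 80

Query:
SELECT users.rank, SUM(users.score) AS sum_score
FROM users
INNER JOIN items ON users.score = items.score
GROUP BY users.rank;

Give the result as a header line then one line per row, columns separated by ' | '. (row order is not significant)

== RESULT ==
users.rank | sum_score
6 | 9

Derivation:
After JOIN items (3 rows):
users.rank | users.score | items.score | items.city | items.amt
6 | 3 | 3 | CHI | 80
6 | 3 | 3 | MIA | 1
6 | 3 | 3 | MIA | 80
After GROUP BY (1 rows):
users.rank | sum_score
6 | 9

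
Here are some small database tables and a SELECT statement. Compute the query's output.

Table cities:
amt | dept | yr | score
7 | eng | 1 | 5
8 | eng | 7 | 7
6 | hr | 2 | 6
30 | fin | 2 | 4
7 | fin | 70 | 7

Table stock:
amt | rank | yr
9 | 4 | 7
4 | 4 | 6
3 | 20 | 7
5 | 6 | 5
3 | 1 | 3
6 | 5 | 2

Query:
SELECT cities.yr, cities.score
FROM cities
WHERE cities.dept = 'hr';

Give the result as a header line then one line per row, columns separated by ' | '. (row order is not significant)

After WHERE (1 rows):
cities.amt | cities.dept | cities.yr | cities.score
6 | hr | 2 | 6
After SELECT (1 rows):
cities.yr | cities.score
2 | 6

== RESULT ==
cities.yr | cities.score
2 | 6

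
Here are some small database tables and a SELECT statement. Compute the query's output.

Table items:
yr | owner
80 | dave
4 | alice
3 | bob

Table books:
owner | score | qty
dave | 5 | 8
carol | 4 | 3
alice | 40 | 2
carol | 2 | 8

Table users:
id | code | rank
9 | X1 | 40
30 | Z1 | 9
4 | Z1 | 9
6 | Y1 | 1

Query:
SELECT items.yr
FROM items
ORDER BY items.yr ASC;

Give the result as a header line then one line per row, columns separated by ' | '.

After SELECT (3 rows):
items.yr
80
4
3
After ORDER BY (3 rows):
items.yr
3
4
80

== RESULT ==
items.yr
3
4
80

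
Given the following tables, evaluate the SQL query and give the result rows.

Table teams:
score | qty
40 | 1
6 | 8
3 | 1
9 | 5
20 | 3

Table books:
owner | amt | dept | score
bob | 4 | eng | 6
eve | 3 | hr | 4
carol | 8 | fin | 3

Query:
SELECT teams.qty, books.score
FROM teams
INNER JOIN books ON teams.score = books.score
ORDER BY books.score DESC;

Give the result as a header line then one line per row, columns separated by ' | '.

After JOIN books (2 rows):
teams.score | teams.qty | books.owner | books.amt | books.dept | books.score
6 | 8 | bob | 4 | eng | 6
3 | 1 | carol | 8 | fin | 3
After SELECT (2 rows):
teams.qty | books.score
8 | 6
1 | 3
After ORDER BY (2 rows):
teams.qty | books.score
8 | 6
1 | 3

== RESULT ==
teams.qty | books.score
8 | 6
1 | 3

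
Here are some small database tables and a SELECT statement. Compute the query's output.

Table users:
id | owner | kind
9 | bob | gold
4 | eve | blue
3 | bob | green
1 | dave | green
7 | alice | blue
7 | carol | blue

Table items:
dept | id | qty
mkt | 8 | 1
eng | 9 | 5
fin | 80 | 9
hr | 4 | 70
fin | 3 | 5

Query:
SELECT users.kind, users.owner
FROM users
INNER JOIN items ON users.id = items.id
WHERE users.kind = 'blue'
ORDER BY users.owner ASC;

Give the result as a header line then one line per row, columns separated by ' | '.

== RESULT ==
users.kind | users.owner
blue | eve

Derivation:
After JOIN items (3 rows):
users.id | users.owner | users.kind | items.dept | items.id | items.qty
9 | bob | gold | eng | 9 | 5
4 | eve | blue | hr | 4 | 70
3 | bob | green | fin | 3 | 5
After WHERE (1 rows):
users.id | users.owner | users.kind | items.dept | items.id | items.qty
4 | eve | blue | hr | 4 | 70
After SELECT (1 rows):
users.kind | users.owner
blue | eve
After ORDER BY (1 rows):
users.kind | users.owner
blue | eve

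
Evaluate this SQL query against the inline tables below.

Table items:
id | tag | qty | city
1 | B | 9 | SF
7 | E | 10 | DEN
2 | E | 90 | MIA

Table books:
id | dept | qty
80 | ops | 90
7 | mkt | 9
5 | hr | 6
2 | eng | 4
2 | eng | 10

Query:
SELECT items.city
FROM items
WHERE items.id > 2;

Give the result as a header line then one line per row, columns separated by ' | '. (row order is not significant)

== RESULT ==
items.city
DEN

Derivation:
After WHERE (1 rows):
items.id | items.tag | items.qty | items.city
7 | E | 10 | DEN
After SELECT (1 rows):
items.city
DEN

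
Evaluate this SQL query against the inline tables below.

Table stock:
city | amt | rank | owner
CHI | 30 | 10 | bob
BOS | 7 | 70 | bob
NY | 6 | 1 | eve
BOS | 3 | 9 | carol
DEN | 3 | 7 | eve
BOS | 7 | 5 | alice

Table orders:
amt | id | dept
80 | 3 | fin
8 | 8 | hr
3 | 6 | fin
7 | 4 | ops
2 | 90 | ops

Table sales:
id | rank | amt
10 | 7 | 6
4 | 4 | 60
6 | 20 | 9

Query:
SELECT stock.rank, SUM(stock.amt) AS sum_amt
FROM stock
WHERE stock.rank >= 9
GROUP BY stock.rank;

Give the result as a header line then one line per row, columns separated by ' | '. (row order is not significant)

After WHERE (3 rows):
stock.city | stock.amt | stock.rank | stock.owner
CHI | 30 | 10 | bob
BOS | 7 | 70 | bob
BOS | 3 | 9 | carol
After GROUP BY (3 rows):
stock.rank | sum_amt
10 | 30
70 | 7
9 | 3

== RESULT ==
stock.rank | sum_amt
10 | 30
70 | 7
9 | 3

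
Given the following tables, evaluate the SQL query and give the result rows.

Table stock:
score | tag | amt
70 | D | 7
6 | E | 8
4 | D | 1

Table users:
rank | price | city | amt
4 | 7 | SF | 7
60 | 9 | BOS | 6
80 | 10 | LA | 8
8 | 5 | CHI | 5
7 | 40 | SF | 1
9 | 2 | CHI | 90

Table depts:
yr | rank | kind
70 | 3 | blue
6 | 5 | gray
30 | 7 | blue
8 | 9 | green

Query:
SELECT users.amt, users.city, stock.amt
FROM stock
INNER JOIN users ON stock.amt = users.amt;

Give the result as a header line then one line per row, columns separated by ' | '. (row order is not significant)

After JOIN users (3 rows):
stock.score | stock.tag | stock.amt | users.rank | users.price | users.city | users.amt
70 | D | 7 | 4 | 7 | SF | 7
6 | E | 8 | 80 | 10 | LA | 8
4 | D | 1 | 7 | 40 | SF | 1
After SELECT (3 rows):
users.amt | users.city | stock.amt
7 | SF | 7
8 | LA | 8
1 | SF | 1

== RESULT ==
users.amt | users.city | stock.amt
7 | SF | 7
8 | LA | 8
1 | SF | 1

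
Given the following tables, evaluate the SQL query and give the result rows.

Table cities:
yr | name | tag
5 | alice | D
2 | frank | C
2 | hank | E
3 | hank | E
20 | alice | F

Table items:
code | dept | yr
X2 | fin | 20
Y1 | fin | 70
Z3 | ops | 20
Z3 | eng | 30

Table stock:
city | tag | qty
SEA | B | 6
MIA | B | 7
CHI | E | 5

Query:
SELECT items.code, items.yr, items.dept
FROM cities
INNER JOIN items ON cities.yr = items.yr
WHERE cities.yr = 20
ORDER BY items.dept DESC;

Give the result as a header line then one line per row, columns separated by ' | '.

== RESULT ==
items.code | items.yr | items.dept
Z3 | 20 | ops
X2 | 20 | fin

Derivation:
After JOIN items (2 rows):
cities.yr | cities.name | cities.tag | items.code | items.dept | items.yr
20 | alice | F | X2 | fin | 20
20 | alice | F | Z3 | ops | 20
After WHERE (2 rows):
cities.yr | cities.name | cities.tag | items.code | items.dept | items.yr
20 | alice | F | X2 | fin | 20
20 | alice | F | Z3 | ops | 20
After SELECT (2 rows):
items.code | items.yr | items.dept
X2 | 20 | fin
Z3 | 20 | ops
After ORDER BY (2 rows):
items.code | items.yr | items.dept
Z3 | 20 | ops
X2 | 20 | fin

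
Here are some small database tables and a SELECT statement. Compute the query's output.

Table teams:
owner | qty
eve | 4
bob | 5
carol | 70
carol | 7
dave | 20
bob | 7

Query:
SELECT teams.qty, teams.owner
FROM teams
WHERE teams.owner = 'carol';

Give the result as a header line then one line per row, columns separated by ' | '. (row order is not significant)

== RESULT ==
teams.qty | teams.owner
70 | carol
7 | carol

Derivation:
After WHERE (2 rows):
teams.owner | teams.qty
carol | 70
carol | 7
After SELECT (2 rows):
teams.qty | teams.owner
70 | carol
7 | carol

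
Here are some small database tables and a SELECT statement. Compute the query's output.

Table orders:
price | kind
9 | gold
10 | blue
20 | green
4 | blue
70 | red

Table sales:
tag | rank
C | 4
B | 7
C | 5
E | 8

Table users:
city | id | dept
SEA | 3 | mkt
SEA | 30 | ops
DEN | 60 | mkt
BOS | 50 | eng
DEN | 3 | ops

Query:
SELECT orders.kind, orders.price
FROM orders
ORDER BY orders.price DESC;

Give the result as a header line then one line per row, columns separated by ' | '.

After SELECT (5 rows):
orders.kind | orders.price
gold | 9
blue | 10
green | 20
blue | 4
red | 70
After ORDER BY (5 rows):
orders.kind | orders.price
red | 70
green | 20
blue | 10
gold | 9
blue | 4

== RESULT ==
orders.kind | orders.price
red | 70
green | 20
blue | 10
gold | 9
blue | 4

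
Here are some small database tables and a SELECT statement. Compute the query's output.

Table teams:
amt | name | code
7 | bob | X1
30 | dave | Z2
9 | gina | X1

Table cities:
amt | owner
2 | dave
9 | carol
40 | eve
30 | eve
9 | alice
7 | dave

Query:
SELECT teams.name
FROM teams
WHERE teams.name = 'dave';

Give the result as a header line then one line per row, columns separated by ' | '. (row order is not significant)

After WHERE (1 rows):
teams.amt | teams.name | teams.code
30 | dave | Z2
After SELECT (1 rows):
teams.name
dave

== RESULT ==
teams.name
dave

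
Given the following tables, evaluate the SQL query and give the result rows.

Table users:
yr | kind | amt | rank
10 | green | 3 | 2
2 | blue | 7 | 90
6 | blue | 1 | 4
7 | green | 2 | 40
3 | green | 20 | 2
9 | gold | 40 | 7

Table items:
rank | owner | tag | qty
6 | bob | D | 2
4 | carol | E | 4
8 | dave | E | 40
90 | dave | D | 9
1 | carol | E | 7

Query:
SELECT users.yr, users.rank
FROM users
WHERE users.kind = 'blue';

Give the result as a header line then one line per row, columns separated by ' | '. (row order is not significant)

After WHERE (2 rows):
users.yr | users.kind | users.amt | users.rank
2 | blue | 7 | 90
6 | blue | 1 | 4
After SELECT (2 rows):
users.yr | users.rank
2 | 90
6 | 4

== RESULT ==
users.yr | users.rank
2 | 90
6 | 4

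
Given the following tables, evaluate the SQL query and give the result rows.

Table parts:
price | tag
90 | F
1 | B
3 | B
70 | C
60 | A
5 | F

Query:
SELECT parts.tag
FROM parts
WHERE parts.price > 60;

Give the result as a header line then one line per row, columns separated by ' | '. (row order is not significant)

After WHERE (2 rows):
parts.price | parts.tag
90 | F
70 | C
After SELECT (2 rows):
parts.tag
F
C

== RESULT ==
parts.tag
F
C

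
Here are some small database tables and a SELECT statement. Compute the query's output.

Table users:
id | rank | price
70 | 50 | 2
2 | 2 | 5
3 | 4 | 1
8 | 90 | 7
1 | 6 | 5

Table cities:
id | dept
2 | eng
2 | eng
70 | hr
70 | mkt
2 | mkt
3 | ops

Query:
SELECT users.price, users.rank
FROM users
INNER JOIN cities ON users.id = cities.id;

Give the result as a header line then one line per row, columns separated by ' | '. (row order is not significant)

After JOIN cities (6 rows):
users.id | users.rank | users.price | cities.id | cities.dept
70 | 50 | 2 | 70 | hr
70 | 50 | 2 | 70 | mkt
2 | 2 | 5 | 2 | eng
2 | 2 | 5 | 2 | eng
2 | 2 | 5 | 2 | mkt
3 | 4 | 1 | 3 | ops
After SELECT (6 rows):
users.price | users.rank
2 | 50
2 | 50
5 | 2
5 | 2
5 | 2
1 | 4

== RESULT ==
users.price | users.rank
2 | 50
2 | 50
5 | 2
5 | 2
5 | 2
1 | 4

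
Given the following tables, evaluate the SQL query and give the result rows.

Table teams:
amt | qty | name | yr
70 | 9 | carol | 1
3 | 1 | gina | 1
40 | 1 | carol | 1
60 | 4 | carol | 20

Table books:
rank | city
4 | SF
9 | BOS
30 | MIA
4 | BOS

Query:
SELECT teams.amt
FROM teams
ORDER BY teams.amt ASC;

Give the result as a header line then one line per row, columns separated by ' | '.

After SELECT (4 rows):
teams.amt
70
3
40
60
After ORDER BY (4 rows):
teams.amt
3
40
60
70

== RESULT ==
teams.amt
3
40
60
70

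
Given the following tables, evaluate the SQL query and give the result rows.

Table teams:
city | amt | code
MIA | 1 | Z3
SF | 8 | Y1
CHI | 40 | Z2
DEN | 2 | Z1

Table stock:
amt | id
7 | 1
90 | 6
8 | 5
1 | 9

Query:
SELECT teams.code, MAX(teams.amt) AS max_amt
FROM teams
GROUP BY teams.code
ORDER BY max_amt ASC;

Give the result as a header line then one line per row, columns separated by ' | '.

== RESULT ==
teams.code | max_amt
Z3 | 1
Z1 | 2
Y1 | 8
Z2 | 40

Derivation:
After GROUP BY (4 rows):
teams.code | max_amt
Z3 | 1
Y1 | 8
Z2 | 40
Z1 | 2
After ORDER BY (4 rows):
teams.code | max_amt
Z3 | 1
Z1 | 2
Y1 | 8
Z2 | 40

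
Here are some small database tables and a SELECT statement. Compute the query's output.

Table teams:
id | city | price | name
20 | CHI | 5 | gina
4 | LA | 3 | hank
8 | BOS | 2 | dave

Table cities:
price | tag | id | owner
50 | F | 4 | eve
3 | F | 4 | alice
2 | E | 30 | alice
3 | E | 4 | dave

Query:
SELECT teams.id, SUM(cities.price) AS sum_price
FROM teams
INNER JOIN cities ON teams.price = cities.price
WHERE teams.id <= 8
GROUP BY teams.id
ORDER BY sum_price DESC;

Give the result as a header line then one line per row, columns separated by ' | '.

After JOIN cities (3 rows):
teams.id | teams.city | teams.price | teams.name | cities.price | cities.tag | cities.id | cities.owner
4 | LA | 3 | hank | 3 | F | 4 | alice
4 | LA | 3 | hank | 3 | E | 4 | dave
8 | BOS | 2 | dave | 2 | E | 30 | alice
After WHERE (3 rows):
teams.id | teams.city | teams.price | teams.name | cities.price | cities.tag | cities.id | cities.owner
4 | LA | 3 | hank | 3 | F | 4 | alice
4 | LA | 3 | hank | 3 | E | 4 | dave
8 | BOS | 2 | dave | 2 | E | 30 | alice
After GROUP BY (2 rows):
teams.id | sum_price
4 | 6
8 | 2
After ORDER BY (2 rows):
teams.id | sum_price
4 | 6
8 | 2

== RESULT ==
teams.id | sum_price
4 | 6
8 | 2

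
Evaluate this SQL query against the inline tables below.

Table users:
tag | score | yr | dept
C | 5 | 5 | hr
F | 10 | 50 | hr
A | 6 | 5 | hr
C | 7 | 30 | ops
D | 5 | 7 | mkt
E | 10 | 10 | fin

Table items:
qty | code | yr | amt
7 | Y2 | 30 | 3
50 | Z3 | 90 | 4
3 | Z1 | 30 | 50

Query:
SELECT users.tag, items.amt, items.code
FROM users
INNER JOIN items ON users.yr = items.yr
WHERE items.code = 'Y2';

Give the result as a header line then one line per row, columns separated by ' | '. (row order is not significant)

== RESULT ==
users.tag | items.amt | items.code
C | 3 | Y2

Derivation:
After JOIN items (2 rows):
users.tag | users.score | users.yr | users.dept | items.qty | items.code | items.yr | items.amt
C | 7 | 30 | ops | 7 | Y2 | 30 | 3
C | 7 | 30 | ops | 3 | Z1 | 30 | 50
After WHERE (1 rows):
users.tag | users.score | users.yr | users.dept | items.qty | items.code | items.yr | items.amt
C | 7 | 30 | ops | 7 | Y2 | 30 | 3
After SELECT (1 rows):
users.tag | items.amt | items.code
C | 3 | Y2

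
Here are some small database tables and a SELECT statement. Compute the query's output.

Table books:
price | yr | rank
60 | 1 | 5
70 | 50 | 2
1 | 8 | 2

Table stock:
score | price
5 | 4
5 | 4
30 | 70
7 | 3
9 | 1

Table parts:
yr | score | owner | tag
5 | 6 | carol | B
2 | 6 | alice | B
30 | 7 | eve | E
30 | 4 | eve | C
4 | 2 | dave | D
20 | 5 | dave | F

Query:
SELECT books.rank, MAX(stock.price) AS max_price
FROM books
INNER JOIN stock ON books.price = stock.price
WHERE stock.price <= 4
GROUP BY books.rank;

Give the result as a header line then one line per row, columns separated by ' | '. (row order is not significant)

After JOIN stock (2 rows):
books.price | books.yr | books.rank | stock.score | stock.price
70 | 50 | 2 | 30 | 70
1 | 8 | 2 | 9 | 1
After WHERE (1 rows):
books.price | books.yr | books.rank | stock.score | stock.price
1 | 8 | 2 | 9 | 1
After GROUP BY (1 rows):
books.rank | max_price
2 | 1

== RESULT ==
books.rank | max_price
2 | 1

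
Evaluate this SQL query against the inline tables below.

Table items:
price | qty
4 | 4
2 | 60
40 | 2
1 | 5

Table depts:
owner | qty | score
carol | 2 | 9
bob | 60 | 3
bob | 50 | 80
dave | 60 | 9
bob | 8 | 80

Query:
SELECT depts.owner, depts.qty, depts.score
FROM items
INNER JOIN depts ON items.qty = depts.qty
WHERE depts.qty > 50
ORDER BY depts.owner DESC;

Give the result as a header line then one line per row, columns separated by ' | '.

== RESULT ==
depts.owner | depts.qty | depts.score
dave | 60 | 9
bob | 60 | 3

Derivation:
After JOIN depts (3 rows):
items.price | items.qty | depts.owner | depts.qty | depts.score
2 | 60 | bob | 60 | 3
2 | 60 | dave | 60 | 9
40 | 2 | carol | 2 | 9
After WHERE (2 rows):
items.price | items.qty | depts.owner | depts.qty | depts.score
2 | 60 | bob | 60 | 3
2 | 60 | dave | 60 | 9
After SELECT (2 rows):
depts.owner | depts.qty | depts.score
bob | 60 | 3
dave | 60 | 9
After ORDER BY (2 rows):
depts.owner | depts.qty | depts.score
dave | 60 | 9
bob | 60 | 3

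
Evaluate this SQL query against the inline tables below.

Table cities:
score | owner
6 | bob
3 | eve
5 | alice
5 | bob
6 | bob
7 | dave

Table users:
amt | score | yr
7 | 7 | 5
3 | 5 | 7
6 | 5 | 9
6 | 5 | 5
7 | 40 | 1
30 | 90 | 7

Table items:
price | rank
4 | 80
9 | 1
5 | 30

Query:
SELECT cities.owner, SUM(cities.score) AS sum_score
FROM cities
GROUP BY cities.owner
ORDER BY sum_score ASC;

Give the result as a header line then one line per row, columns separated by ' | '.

After GROUP BY (4 rows):
cities.owner | sum_score
bob | 17
eve | 3
alice | 5
dave | 7
After ORDER BY (4 rows):
cities.owner | sum_score
eve | 3
alice | 5
dave | 7
bob | 17

== RESULT ==
cities.owner | sum_score
eve | 3
alice | 5
dave | 7
bob | 17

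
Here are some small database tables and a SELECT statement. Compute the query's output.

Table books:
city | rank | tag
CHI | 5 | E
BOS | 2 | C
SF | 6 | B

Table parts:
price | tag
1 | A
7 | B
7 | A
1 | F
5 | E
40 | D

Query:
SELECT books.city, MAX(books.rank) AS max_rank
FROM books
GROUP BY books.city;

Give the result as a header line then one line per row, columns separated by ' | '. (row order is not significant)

== RESULT ==
books.city | max_rank
CHI | 5
BOS | 2
SF | 6

Derivation:
After GROUP BY (3 rows):
books.city | max_rank
CHI | 5
BOS | 2
SF | 6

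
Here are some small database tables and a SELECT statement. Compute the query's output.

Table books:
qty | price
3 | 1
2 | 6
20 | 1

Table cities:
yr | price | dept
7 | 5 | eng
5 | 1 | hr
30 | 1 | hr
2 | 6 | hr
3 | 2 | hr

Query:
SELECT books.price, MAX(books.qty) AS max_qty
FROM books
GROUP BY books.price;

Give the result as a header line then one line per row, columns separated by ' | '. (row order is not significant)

After GROUP BY (2 rows):
books.price | max_qty
1 | 20
6 | 2

== RESULT ==
books.price | max_qty
1 | 20
6 | 2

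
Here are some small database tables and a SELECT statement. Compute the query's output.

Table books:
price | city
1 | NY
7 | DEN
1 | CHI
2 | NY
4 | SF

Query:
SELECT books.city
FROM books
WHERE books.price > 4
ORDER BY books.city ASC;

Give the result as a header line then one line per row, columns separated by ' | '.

== RESULT ==
books.city
DEN

Derivation:
After WHERE (1 rows):
books.price | books.city
7 | DEN
After SELECT (1 rows):
books.city
DEN
After ORDER BY (1 rows):
books.city
DEN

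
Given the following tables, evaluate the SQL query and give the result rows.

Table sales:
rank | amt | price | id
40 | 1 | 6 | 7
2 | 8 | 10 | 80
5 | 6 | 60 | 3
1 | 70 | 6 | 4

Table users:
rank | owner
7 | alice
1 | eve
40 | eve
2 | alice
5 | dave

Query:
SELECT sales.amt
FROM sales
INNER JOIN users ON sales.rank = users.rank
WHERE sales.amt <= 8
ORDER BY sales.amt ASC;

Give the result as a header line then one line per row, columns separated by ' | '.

After JOIN users (4 rows):
sales.rank | sales.amt | sales.price | sales.id | users.rank | users.owner
40 | 1 | 6 | 7 | 40 | eve
2 | 8 | 10 | 80 | 2 | alice
5 | 6 | 60 | 3 | 5 | dave
1 | 70 | 6 | 4 | 1 | eve
After WHERE (3 rows):
sales.rank | sales.amt | sales.price | sales.id | users.rank | users.owner
40 | 1 | 6 | 7 | 40 | eve
2 | 8 | 10 | 80 | 2 | alice
5 | 6 | 60 | 3 | 5 | dave
After SELECT (3 rows):
sales.amt
1
8
6
After ORDER BY (3 rows):
sales.amt
1
6
8

== RESULT ==
sales.amt
1
6
8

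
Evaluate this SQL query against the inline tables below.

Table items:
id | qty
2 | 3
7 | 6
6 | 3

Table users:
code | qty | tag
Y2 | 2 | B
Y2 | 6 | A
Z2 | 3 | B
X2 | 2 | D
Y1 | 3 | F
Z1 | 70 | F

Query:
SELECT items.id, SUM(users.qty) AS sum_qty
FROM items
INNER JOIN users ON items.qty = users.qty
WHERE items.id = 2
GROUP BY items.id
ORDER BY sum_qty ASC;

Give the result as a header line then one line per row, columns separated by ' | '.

== RESULT ==
items.id | sum_qty
2 | 6

Derivation:
After JOIN users (5 rows):
items.id | items.qty | users.code | users.qty | users.tag
2 | 3 | Z2 | 3 | B
2 | 3 | Y1 | 3 | F
7 | 6 | Y2 | 6 | A
6 | 3 | Z2 | 3 | B
6 | 3 | Y1 | 3 | F
After WHERE (2 rows):
items.id | items.qty | users.code | users.qty | users.tag
2 | 3 | Z2 | 3 | B
2 | 3 | Y1 | 3 | F
After GROUP BY (1 rows):
items.id | sum_qty
2 | 6
After ORDER BY (1 rows):
items.id | sum_qty
2 | 6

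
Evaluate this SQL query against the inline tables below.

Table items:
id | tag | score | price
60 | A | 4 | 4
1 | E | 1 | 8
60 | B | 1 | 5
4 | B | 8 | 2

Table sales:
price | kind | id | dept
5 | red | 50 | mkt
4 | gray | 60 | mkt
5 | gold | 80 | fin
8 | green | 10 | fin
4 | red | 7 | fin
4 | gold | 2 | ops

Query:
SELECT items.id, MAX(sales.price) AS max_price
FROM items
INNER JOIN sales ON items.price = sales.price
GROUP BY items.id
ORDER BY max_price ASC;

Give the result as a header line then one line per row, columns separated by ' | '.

After JOIN sales (6 rows):
items.id | items.tag | items.score | items.price | sales.price | sales.kind | sales.id | sales.dept
60 | A | 4 | 4 | 4 | gray | 60 | mkt
60 | A | 4 | 4 | 4 | red | 7 | fin
60 | A | 4 | 4 | 4 | gold | 2 | ops
1 | E | 1 | 8 | 8 | green | 10 | fin
60 | B | 1 | 5 | 5 | red | 50 | mkt
60 | B | 1 | 5 | 5 | gold | 80 | fin
After GROUP BY (2 rows):
items.id | max_price
60 | 5
1 | 8
After ORDER BY (2 rows):
items.id | max_price
60 | 5
1 | 8

== RESULT ==
items.id | max_price
60 | 5
1 | 8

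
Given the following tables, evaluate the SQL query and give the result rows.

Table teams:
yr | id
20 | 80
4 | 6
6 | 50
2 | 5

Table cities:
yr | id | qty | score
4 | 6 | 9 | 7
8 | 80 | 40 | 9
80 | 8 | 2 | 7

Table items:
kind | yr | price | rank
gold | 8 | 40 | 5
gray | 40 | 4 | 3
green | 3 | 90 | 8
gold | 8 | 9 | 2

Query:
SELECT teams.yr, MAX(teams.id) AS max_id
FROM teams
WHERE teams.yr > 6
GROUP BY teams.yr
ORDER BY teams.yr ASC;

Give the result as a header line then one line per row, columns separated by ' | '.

== RESULT ==
teams.yr | max_id
20 | 80

Derivation:
After WHERE (1 rows):
teams.yr | teams.id
20 | 80
After GROUP BY (1 rows):
teams.yr | max_id
20 | 80
After ORDER BY (1 rows):
teams.yr | max_id
20 | 80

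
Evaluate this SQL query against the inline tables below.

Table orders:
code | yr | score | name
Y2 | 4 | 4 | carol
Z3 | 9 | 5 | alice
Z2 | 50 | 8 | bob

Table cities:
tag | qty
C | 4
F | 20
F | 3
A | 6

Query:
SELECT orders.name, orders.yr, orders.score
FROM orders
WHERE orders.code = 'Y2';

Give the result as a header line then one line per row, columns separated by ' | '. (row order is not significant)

After WHERE (1 rows):
orders.code | orders.yr | orders.score | orders.name
Y2 | 4 | 4 | carol
After SELECT (1 rows):
orders.name | orders.yr | orders.score
carol | 4 | 4

== RESULT ==
orders.name | orders.yr | orders.score
carol | 4 | 4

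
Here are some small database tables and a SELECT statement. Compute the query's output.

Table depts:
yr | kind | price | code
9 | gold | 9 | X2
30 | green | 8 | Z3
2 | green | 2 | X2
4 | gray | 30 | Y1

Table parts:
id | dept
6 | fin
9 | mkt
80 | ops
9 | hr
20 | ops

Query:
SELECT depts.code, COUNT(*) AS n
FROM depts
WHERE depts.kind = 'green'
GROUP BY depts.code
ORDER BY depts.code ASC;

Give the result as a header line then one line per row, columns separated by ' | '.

== RESULT ==
depts.code | n
X2 | 1
Z3 | 1

Derivation:
After WHERE (2 rows):
depts.yr | depts.kind | depts.price | depts.code
30 | green | 8 | Z3
2 | green | 2 | X2
After GROUP BY (2 rows):
depts.code | n
Z3 | 1
X2 | 1
After ORDER BY (2 rows):
depts.code | n
X2 | 1
Z3 | 1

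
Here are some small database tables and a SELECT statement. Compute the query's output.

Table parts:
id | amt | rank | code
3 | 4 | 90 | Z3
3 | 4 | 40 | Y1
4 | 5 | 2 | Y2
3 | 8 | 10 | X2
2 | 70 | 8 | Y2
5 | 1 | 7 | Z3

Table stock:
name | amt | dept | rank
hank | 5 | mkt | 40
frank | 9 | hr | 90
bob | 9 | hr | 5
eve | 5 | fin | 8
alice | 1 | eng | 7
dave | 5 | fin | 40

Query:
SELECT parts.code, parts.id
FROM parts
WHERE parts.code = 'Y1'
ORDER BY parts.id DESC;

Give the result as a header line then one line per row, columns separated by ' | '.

After WHERE (1 rows):
parts.id | parts.amt | parts.rank | parts.code
3 | 4 | 40 | Y1
After SELECT (1 rows):
parts.code | parts.id
Y1 | 3
After ORDER BY (1 rows):
parts.code | parts.id
Y1 | 3

== RESULT ==
parts.code | parts.id
Y1 | 3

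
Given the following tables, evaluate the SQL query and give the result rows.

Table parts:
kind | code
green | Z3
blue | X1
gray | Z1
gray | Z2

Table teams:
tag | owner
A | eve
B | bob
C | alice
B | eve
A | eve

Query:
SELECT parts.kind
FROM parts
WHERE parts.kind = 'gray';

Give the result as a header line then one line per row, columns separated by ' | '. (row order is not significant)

After WHERE (2 rows):
parts.kind | parts.code
gray | Z1
gray | Z2
After SELECT (2 rows):
parts.kind
gray
gray

== RESULT ==
parts.kind
gray
gray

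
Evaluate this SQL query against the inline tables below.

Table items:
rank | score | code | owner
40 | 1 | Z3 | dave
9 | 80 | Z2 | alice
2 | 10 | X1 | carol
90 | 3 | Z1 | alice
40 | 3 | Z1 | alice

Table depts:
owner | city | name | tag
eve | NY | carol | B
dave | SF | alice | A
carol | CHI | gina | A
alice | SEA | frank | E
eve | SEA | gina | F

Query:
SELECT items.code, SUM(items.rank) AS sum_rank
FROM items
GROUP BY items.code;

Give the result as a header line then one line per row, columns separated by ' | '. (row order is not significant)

== RESULT ==
items.code | sum_rank
Z3 | 40
Z2 | 9
X1 | 2
Z1 | 130

Derivation:
After GROUP BY (4 rows):
items.code | sum_rank
Z3 | 40
Z2 | 9
X1 | 2
Z1 | 130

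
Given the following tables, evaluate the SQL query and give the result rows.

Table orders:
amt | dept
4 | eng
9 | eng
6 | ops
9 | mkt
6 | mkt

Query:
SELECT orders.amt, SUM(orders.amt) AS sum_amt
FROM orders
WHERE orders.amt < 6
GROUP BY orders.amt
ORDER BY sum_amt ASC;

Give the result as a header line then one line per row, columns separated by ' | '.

== RESULT ==
orders.amt | sum_amt
4 | 4

Derivation:
After WHERE (1 rows):
orders.amt | orders.dept
4 | eng
After GROUP BY (1 rows):
orders.amt | sum_amt
4 | 4
After ORDER BY (1 rows):
orders.amt | sum_amt
4 | 4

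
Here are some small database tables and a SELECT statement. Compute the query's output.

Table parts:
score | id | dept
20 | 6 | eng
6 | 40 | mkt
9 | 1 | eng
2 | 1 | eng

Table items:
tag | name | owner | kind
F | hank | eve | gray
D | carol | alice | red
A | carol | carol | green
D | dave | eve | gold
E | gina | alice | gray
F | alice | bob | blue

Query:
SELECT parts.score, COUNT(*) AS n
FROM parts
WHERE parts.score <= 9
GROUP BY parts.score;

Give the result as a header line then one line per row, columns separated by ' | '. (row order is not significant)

After WHERE (3 rows):
parts.score | parts.id | parts.dept
6 | 40 | mkt
9 | 1 | eng
2 | 1 | eng
After GROUP BY (3 rows):
parts.score | n
6 | 1
9 | 1
2 | 1

== RESULT ==
parts.score | n
6 | 1
9 | 1
2 | 1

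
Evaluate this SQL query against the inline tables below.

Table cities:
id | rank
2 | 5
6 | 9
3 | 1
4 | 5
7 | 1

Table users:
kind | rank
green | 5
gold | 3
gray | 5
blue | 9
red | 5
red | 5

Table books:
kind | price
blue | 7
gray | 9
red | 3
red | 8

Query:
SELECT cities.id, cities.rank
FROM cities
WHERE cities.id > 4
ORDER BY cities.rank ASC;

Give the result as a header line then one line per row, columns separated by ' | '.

After WHERE (2 rows):
cities.id | cities.rank
6 | 9
7 | 1
After SELECT (2 rows):
cities.id | cities.rank
6 | 9
7 | 1
After ORDER BY (2 rows):
cities.id | cities.rank
7 | 1
6 | 9

== RESULT ==
cities.id | cities.rank
7 | 1
6 | 9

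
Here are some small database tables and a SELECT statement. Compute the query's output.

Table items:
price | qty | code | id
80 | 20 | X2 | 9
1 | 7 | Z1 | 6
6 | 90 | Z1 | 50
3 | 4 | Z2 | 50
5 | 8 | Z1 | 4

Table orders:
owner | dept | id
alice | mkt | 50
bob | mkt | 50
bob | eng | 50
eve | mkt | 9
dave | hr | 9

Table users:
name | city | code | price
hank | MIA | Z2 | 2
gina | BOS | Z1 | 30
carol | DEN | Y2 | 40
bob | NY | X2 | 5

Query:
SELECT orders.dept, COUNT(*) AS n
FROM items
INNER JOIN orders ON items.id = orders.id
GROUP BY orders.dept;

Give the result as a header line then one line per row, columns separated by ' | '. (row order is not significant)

After JOIN orders (8 rows):
items.price | items.qty | items.code | items.id | orders.owner | orders.dept | orders.id
80 | 20 | X2 | 9 | eve | mkt | 9
80 | 20 | X2 | 9 | dave | hr | 9
6 | 90 | Z1 | 50 | alice | mkt | 50
6 | 90 | Z1 | 50 | bob | mkt | 50
6 | 90 | Z1 | 50 | bob | eng | 50
3 | 4 | Z2 | 50 | alice | mkt | 50
3 | 4 | Z2 | 50 | bob | mkt | 50
3 | 4 | Z2 | 50 | bob | eng | 50
After GROUP BY (3 rows):
orders.dept | n
mkt | 5
hr | 1
eng | 2

== RESULT ==
orders.dept | n
mkt | 5
hr | 1
eng | 2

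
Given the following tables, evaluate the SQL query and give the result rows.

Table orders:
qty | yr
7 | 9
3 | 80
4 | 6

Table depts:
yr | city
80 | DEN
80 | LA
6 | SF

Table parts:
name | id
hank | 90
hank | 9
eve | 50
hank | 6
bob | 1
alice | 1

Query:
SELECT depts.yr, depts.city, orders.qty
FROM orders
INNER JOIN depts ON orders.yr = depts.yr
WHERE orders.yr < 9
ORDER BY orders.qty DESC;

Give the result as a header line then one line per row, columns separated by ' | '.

After JOIN depts (3 rows):
orders.qty | orders.yr | depts.yr | depts.city
3 | 80 | 80 | DEN
3 | 80 | 80 | LA
4 | 6 | 6 | SF
After WHERE (1 rows):
orders.qty | orders.yr | depts.yr | depts.city
4 | 6 | 6 | SF
After SELECT (1 rows):
depts.yr | depts.city | orders.qty
6 | SF | 4
After ORDER BY (1 rows):
depts.yr | depts.city | orders.qty
6 | SF | 4

== RESULT ==
depts.yr | depts.city | orders.qty
6 | SF | 4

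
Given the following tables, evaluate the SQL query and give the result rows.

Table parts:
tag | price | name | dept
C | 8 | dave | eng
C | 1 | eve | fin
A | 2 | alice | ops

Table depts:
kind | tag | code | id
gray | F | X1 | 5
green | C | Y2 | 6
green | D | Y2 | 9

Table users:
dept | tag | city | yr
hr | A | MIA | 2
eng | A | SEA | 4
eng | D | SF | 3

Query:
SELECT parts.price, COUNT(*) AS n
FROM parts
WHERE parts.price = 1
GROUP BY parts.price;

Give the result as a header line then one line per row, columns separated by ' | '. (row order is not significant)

After WHERE (1 rows):
parts.tag | parts.price | parts.name | parts.dept
C | 1 | eve | fin
After GROUP BY (1 rows):
parts.price | n
1 | 1

== RESULT ==
parts.price | n
1 | 1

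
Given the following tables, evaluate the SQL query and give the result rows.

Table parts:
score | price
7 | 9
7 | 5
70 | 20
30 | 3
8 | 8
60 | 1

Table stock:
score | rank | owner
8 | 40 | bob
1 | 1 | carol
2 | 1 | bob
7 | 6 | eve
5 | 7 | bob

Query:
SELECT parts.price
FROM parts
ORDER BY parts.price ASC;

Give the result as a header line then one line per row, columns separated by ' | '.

After SELECT (6 rows):
parts.price
9
5
20
3
8
1
After ORDER BY (6 rows):
parts.price
1
3
5
8
9
20

== RESULT ==
parts.price
1
3
5
8
9
20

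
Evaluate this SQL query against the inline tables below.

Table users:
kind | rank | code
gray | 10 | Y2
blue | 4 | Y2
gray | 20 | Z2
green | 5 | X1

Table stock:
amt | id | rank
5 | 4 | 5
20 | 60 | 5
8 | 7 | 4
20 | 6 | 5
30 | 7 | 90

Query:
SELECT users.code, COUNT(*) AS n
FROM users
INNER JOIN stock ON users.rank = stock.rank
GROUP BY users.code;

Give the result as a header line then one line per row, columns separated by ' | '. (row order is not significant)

After JOIN stock (4 rows):
users.kind | users.rank | users.code | stock.amt | stock.id | stock.rank
blue | 4 | Y2 | 8 | 7 | 4
green | 5 | X1 | 5 | 4 | 5
green | 5 | X1 | 20 | 60 | 5
green | 5 | X1 | 20 | 6 | 5
After GROUP BY (2 rows):
users.code | n
Y2 | 1
X1 | 3

== RESULT ==
users.code | n
Y2 | 1
X1 | 3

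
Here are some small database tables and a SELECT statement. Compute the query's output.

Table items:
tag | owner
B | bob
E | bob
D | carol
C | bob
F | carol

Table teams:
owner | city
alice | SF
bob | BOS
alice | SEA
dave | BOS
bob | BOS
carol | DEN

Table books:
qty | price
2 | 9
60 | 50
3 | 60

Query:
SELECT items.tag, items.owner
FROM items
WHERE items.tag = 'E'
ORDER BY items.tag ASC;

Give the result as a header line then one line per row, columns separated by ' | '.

After WHERE (1 rows):
items.tag | items.owner
E | bob
After SELECT (1 rows):
items.tag | items.owner
E | bob
After ORDER BY (1 rows):
items.tag | items.owner
E | bob

== RESULT ==
items.tag | items.owner
E | bob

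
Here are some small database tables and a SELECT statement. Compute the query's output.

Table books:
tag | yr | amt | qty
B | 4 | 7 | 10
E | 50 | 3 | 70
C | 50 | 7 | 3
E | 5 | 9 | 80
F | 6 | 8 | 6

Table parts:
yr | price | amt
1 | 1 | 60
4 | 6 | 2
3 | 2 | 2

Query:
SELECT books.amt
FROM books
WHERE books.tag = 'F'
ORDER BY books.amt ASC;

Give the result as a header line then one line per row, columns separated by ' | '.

== RESULT ==
books.amt
8

Derivation:
After WHERE (1 rows):
books.tag | books.yr | books.amt | books.qty
F | 6 | 8 | 6
After SELECT (1 rows):
books.amt
8
After ORDER BY (1 rows):
books.amt
8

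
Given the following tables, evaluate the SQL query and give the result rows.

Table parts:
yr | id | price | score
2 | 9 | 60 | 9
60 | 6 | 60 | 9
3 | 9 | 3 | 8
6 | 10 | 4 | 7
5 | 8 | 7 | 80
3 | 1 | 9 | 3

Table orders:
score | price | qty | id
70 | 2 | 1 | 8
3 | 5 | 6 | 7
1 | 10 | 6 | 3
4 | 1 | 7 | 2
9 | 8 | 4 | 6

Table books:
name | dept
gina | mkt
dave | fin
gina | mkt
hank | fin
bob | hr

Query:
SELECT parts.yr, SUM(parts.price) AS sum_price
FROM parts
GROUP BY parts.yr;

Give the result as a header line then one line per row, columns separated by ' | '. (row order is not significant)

After GROUP BY (5 rows):
parts.yr | sum_price
2 | 60
60 | 60
3 | 12
6 | 4
5 | 7

== RESULT ==
parts.yr | sum_price
2 | 60
60 | 60
3 | 12
6 | 4
5 | 7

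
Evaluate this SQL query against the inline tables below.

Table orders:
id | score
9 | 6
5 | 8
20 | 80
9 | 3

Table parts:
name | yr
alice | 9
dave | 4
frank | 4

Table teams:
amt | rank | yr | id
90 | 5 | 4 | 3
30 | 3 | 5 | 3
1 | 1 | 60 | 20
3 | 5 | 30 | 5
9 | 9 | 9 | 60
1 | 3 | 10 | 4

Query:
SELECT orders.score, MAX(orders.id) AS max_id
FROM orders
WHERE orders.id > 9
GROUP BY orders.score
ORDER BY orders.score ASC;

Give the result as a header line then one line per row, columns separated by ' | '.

After WHERE (1 rows):
orders.id | orders.score
20 | 80
After GROUP BY (1 rows):
orders.score | max_id
80 | 20
After ORDER BY (1 rows):
orders.score | max_id
80 | 20

== RESULT ==
orders.score | max_id
80 | 20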